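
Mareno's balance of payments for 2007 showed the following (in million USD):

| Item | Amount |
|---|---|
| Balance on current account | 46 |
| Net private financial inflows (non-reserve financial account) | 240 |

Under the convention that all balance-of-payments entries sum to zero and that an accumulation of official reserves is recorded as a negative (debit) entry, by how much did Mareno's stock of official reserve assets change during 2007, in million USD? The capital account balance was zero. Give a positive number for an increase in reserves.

286

Official reserve transactions balance = -(46 + 240) = -286
An accumulation of reserves is recorded as a debit (negative entry), so the change in the stock of reserves is the negative of that balance.
Change in official reserves = -(-286) = 286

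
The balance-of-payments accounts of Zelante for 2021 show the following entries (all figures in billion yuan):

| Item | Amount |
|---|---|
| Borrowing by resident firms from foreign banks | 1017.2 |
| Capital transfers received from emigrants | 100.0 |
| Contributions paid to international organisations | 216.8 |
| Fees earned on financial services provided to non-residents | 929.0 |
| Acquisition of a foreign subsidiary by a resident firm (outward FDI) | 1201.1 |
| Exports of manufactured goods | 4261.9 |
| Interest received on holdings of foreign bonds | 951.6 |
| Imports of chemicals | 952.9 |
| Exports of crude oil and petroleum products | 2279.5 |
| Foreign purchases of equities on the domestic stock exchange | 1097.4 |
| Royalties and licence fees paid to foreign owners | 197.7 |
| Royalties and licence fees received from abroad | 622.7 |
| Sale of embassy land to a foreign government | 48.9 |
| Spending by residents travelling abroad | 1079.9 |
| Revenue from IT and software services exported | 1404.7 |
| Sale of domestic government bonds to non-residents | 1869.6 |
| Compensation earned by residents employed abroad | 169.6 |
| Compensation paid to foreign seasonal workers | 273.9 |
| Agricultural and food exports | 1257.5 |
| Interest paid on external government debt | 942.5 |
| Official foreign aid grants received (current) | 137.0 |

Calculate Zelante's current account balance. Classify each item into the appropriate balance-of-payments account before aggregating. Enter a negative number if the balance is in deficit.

Goods: -952.9 + 1257.5 + 4261.9 + 2279.5 = 6846.0
Services: 1404.7 - 197.7 + 622.7 + 929.0 - 1079.9 = 1678.8
Primary income: -273.9 + 169.6 - 942.5 + 951.6 = -95.2
Secondary income: 137.0 - 216.8 = -79.8
Current account = 6846.0 + 1678.8 + (-95.2) + (-79.8) = 8349.8
(Excluded from the current account — financial account: borrowing by resident firms from foreign banks 1017.2, acquisition of a foreign subsidiary by a resident firm (outward FDI) 1201.1, foreign purchases of equities on the domestic stock exchange 1097.4, sale of domestic government bonds to non-residents 1869.6; capital account: capital transfers received from emigrants 100.0, sale of embassy land to a foreign government 48.9.)

8349.8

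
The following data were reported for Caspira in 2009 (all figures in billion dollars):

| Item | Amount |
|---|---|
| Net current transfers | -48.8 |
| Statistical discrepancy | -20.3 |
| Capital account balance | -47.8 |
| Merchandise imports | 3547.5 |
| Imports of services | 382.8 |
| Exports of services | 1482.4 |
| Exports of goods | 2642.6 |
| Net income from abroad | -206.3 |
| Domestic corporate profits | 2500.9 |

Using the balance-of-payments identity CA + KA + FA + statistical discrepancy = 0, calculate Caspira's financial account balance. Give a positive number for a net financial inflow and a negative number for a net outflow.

Goods balance = 2642.6 - 3547.5 = -904.9
Services balance = 1482.4 - 382.8 = 1099.6
Trade balance (goods + services) = -904.9 + 1099.6 = 194.7
Net primary income = -206.3
Net secondary income = -48.8
Current account = 194.7 + (-206.3) + (-48.8) = -60.4
Financial account = -(-60.4 + (-47.8) + (-20.3)) = 128.5

128.5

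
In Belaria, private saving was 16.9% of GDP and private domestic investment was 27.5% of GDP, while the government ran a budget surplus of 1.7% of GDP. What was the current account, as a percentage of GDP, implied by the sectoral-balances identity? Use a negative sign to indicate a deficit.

By the sectoral-balances identity, CA = (S_private - I) + (T - G).
Private balance = 16.9 - 27.5 = -10.6
Government balance (T - G) = 1.7
CA = -10.6 + 1.7 = -8.9

-8.9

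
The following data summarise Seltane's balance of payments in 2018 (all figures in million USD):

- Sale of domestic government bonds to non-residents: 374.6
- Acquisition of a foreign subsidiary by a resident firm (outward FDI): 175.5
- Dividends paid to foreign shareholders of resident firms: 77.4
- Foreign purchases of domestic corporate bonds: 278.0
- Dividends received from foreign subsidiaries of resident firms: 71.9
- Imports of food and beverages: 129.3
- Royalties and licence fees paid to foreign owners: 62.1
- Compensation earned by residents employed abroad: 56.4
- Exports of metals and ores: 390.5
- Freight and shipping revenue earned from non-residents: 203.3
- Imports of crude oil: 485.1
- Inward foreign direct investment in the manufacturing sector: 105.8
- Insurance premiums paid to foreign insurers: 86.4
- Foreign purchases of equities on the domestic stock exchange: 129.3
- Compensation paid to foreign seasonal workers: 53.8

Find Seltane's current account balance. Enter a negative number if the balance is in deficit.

Goods: 390.5 - 129.3 - 485.1 = -223.9
Services: -86.4 - 62.1 + 203.3 = 54.8
Primary income: 56.4 + 71.9 - 53.8 - 77.4 = -2.9
Current account = (-223.9) + 54.8 + (-2.9) = -172.0
(Excluded from the current account — financial account: sale of domestic government bonds to non-residents 374.6, acquisition of a foreign subsidiary by a resident firm (outward FDI) 175.5, foreign purchases of domestic corporate bonds 278.0, inward foreign direct investment in the manufacturing sector 105.8, foreign purchases of equities on the domestic stock exchange 129.3.)

-172.0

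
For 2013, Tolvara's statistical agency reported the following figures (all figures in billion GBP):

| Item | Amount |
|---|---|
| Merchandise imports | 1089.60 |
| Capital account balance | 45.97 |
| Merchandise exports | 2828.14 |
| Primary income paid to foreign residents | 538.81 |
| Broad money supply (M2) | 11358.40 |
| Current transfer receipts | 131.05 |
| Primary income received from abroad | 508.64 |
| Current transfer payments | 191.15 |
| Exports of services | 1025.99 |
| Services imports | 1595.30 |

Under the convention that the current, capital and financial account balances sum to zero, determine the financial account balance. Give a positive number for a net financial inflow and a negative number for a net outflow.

Goods balance = 2828.14 - 1089.60 = 1738.54
Services balance = 1025.99 - 1595.30 = -569.31
Trade balance (goods + services) = 1738.54 + (-569.31) = 1169.23
Net primary income = 508.64 - 538.81 = -30.17
Net secondary income = 131.05 - 191.15 = -60.10
Current account = 1169.23 + (-30.17) + (-60.10) = 1078.96
Financial account = -(1078.96 + 45.97) = -1124.93

-1124.93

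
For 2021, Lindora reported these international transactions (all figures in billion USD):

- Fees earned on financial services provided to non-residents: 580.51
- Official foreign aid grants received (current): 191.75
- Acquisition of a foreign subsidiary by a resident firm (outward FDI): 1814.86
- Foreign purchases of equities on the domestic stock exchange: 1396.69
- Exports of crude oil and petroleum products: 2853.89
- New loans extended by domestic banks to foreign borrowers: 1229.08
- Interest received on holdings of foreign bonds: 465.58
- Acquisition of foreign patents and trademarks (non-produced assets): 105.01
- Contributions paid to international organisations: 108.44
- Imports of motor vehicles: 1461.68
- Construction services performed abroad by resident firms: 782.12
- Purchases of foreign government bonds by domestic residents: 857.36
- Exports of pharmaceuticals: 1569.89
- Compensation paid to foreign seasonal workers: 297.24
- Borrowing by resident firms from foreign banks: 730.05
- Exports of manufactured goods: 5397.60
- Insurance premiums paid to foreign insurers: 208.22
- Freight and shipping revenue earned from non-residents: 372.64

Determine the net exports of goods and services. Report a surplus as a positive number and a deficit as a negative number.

Goods: 5397.60 + 2853.89 - 1461.68 + 1569.89 = 8359.70
Services: 782.12 + 372.64 + 580.51 - 208.22 = 1527.05
Trade balance = 8359.70 + 1527.05 = 9886.75
(Excluded from the trade balance — secondary income: official foreign aid grants received (current) 191.75, contributions paid to international organisations 108.44; financial account: acquisition of a foreign subsidiary by a resident firm (outward FDI) 1814.86, foreign purchases of equities on the domestic stock exchange 1396.69, new loans extended by domestic banks to foreign borrowers 1229.08, purchases of foreign government bonds by domestic residents 857.36, borrowing by resident firms from foreign banks 730.05; primary income: interest received on holdings of foreign bonds 465.58, compensation paid to foreign seasonal workers 297.24; capital account: acquisition of foreign patents and trademarks (non-produced assets) 105.01.)

9886.75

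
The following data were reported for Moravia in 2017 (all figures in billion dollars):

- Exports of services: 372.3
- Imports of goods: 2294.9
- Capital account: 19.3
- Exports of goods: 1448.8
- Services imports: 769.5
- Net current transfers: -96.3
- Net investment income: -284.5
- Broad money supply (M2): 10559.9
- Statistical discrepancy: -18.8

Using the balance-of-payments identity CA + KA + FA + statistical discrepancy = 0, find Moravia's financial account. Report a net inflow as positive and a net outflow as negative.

Goods balance = 1448.8 - 2294.9 = -846.1
Services balance = 372.3 - 769.5 = -397.2
Trade balance (goods + services) = -846.1 + (-397.2) = -1243.3
Net primary income = -284.5
Net secondary income = -96.3
Current account = -1243.3 + (-284.5) + (-96.3) = -1624.1
Financial account = -(-1624.1 + 19.3 + (-18.8)) = 1623.6

1623.6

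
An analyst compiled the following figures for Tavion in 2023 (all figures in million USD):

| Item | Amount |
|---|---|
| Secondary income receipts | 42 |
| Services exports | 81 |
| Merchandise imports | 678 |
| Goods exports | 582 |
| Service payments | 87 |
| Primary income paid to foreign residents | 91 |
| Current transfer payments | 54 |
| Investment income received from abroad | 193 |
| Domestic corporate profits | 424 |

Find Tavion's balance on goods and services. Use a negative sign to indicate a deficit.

Goods balance = 582 - 678 = -96
Services balance = 81 - 87 = -6
Trade balance (goods + services) = -96 + (-6) = -102

-102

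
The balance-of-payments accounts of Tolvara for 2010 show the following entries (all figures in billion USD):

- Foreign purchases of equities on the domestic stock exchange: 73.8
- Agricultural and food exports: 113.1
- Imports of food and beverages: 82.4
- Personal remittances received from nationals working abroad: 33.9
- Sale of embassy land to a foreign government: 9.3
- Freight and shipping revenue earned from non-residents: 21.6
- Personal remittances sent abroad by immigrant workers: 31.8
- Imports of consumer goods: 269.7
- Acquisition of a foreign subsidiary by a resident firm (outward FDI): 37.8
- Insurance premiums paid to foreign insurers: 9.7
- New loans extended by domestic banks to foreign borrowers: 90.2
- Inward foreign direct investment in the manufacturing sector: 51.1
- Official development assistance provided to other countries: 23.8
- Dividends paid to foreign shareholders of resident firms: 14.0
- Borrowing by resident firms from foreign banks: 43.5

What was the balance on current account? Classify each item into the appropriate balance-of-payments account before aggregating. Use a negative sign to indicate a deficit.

-262.8

Goods: -82.4 + 113.1 - 269.7 = -239.0
Services: 21.6 - 9.7 = 11.9
Primary income: -14.0
Secondary income: 33.9 - 31.8 - 23.8 = -21.7
Current account = (-239.0) + 11.9 + (-14.0) + (-21.7) = -262.8
(Excluded from the current account — financial account: foreign purchases of equities on the domestic stock exchange 73.8, acquisition of a foreign subsidiary by a resident firm (outward FDI) 37.8, new loans extended by domestic banks to foreign borrowers 90.2, inward foreign direct investment in the manufacturing sector 51.1, borrowing by resident firms from foreign banks 43.5; capital account: sale of embassy land to a foreign government 9.3.)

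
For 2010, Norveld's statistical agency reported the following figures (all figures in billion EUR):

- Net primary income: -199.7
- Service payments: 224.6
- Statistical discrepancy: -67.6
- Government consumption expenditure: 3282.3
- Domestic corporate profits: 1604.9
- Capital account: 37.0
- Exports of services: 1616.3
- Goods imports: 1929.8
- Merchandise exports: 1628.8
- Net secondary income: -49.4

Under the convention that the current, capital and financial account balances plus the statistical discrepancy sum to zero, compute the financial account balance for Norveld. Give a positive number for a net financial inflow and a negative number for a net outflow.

Goods balance = 1628.8 - 1929.8 = -301.0
Services balance = 1616.3 - 224.6 = 1391.7
Trade balance (goods + services) = -301.0 + 1391.7 = 1090.7
Net primary income = -199.7
Net secondary income = -49.4
Current account = 1090.7 + (-199.7) + (-49.4) = 841.6
Financial account = -(841.6 + 37.0 + (-67.6)) = -811.0

-811.0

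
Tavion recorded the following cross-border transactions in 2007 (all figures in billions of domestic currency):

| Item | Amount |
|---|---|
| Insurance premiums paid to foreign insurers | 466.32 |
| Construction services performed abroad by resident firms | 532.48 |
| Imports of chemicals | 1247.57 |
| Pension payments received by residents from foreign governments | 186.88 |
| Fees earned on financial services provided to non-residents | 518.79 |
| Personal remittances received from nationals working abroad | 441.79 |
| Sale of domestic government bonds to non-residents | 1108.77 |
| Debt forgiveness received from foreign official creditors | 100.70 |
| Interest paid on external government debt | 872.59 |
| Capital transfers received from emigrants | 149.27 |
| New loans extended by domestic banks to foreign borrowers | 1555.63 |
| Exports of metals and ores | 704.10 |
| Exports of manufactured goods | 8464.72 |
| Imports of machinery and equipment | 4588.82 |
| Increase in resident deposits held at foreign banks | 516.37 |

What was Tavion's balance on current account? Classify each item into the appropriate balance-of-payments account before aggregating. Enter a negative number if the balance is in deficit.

Goods: 704.10 - 1247.57 + 8464.72 - 4588.82 = 3332.43
Services: -466.32 + 518.79 + 532.48 = 584.95
Primary income: -872.59
Secondary income: 441.79 + 186.88 = 628.67
Current account = 3332.43 + 584.95 + (-872.59) + 628.67 = 3673.46
(Excluded from the current account — financial account: sale of domestic government bonds to non-residents 1108.77, new loans extended by domestic banks to foreign borrowers 1555.63, increase in resident deposits held at foreign banks 516.37; capital account: debt forgiveness received from foreign official creditors 100.70, capital transfers received from emigrants 149.27.)

3673.46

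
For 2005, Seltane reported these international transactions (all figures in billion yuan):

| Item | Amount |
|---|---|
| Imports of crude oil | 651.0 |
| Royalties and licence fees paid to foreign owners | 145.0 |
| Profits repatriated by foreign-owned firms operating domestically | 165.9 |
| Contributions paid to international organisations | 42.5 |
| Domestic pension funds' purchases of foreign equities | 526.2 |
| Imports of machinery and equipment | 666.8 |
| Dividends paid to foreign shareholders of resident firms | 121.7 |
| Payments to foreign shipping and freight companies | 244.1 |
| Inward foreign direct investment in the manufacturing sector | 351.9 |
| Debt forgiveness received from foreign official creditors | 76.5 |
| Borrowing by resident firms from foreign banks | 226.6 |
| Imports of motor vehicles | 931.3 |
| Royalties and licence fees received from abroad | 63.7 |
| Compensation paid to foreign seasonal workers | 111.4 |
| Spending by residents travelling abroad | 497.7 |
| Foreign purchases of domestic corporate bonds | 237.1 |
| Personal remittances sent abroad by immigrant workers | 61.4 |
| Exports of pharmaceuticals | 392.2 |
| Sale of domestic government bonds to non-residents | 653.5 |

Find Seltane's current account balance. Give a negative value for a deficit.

-3182.9

Goods: -666.8 - 651.0 + 392.2 - 931.3 = -1856.9
Services: -244.1 - 145.0 + 63.7 - 497.7 = -823.1
Primary income: -121.7 - 111.4 - 165.9 = -399.0
Secondary income: -42.5 - 61.4 = -103.9
Current account = (-1856.9) + (-823.1) + (-399.0) + (-103.9) = -3182.9
(Excluded from the current account — financial account: domestic pension funds' purchases of foreign equities 526.2, inward foreign direct investment in the manufacturing sector 351.9, borrowing by resident firms from foreign banks 226.6, foreign purchases of domestic corporate bonds 237.1, sale of domestic government bonds to non-residents 653.5; capital account: debt forgiveness received from foreign official creditors 76.5.)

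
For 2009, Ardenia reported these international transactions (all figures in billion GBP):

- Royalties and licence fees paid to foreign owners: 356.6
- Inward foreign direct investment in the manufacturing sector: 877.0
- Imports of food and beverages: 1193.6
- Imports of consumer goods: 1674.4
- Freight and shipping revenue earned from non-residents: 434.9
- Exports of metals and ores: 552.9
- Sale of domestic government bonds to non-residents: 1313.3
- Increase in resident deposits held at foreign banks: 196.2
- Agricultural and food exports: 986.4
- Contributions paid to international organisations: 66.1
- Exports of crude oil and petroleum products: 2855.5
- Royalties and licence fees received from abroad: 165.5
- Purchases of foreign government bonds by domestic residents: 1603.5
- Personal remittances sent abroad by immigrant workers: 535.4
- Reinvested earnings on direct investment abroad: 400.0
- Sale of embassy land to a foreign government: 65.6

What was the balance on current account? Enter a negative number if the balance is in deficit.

Goods: 552.9 - 1193.6 - 1674.4 + 2855.5 + 986.4 = 1526.8
Services: -356.6 + 165.5 + 434.9 = 243.8
Primary income: 400.0
Secondary income: -66.1 - 535.4 = -601.5
Current account = 1526.8 + 243.8 + 400.0 + (-601.5) = 1569.1
(Excluded from the current account — financial account: inward foreign direct investment in the manufacturing sector 877.0, sale of domestic government bonds to non-residents 1313.3, increase in resident deposits held at foreign banks 196.2, purchases of foreign government bonds by domestic residents 1603.5; capital account: sale of embassy land to a foreign government 65.6.)

1569.1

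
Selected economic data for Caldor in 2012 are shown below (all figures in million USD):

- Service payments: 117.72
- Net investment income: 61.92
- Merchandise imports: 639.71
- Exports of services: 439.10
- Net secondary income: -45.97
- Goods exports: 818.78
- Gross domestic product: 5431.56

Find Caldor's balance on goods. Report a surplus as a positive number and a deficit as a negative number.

179.07

Goods balance = 818.78 - 639.71 = 179.07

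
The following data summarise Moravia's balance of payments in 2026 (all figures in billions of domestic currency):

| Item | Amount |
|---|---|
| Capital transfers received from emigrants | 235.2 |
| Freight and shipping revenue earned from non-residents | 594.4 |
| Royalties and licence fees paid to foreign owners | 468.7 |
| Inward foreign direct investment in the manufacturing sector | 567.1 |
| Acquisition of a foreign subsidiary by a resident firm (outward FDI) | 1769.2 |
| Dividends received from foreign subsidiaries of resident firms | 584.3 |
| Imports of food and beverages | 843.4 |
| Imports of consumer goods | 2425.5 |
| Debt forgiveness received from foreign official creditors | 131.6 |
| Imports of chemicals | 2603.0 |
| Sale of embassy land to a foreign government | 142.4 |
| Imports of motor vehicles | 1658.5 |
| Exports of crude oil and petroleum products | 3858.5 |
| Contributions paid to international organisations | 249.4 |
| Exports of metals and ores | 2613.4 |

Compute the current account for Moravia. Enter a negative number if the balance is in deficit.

-597.9

Goods: 2613.4 - 2603.0 - 1658.5 - 2425.5 - 843.4 + 3858.5 = -1058.5
Services: 594.4 - 468.7 = 125.7
Primary income: 584.3
Secondary income: -249.4
Current account = (-1058.5) + 125.7 + 584.3 + (-249.4) = -597.9
(Excluded from the current account — capital account: capital transfers received from emigrants 235.2, debt forgiveness received from foreign official creditors 131.6, sale of embassy land to a foreign government 142.4; financial account: inward foreign direct investment in the manufacturing sector 567.1, acquisition of a foreign subsidiary by a resident firm (outward FDI) 1769.2.)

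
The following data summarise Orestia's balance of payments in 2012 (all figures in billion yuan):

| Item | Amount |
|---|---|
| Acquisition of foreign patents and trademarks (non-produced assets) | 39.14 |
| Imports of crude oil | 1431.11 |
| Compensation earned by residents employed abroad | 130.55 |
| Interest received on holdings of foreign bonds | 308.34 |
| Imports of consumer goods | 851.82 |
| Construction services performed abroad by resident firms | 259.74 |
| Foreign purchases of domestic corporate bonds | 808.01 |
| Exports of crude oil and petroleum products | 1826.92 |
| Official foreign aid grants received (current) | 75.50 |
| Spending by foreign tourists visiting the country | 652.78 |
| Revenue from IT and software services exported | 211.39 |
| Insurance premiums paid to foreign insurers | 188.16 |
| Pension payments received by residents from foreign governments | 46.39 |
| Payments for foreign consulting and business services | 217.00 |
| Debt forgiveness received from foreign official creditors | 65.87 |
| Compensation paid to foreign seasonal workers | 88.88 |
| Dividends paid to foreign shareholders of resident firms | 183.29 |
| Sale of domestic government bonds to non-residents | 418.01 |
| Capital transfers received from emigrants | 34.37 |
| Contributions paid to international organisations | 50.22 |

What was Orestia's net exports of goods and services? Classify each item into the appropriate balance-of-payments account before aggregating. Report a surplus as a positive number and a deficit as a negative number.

Goods: 1826.92 - 851.82 - 1431.11 = -456.01
Services: -217.00 + 652.78 + 211.39 + 259.74 - 188.16 = 718.75
Trade balance = -456.01 + 718.75 = 262.74
(Excluded from the trade balance — capital account: acquisition of foreign patents and trademarks (non-produced assets) 39.14, debt forgiveness received from foreign official creditors 65.87, capital transfers received from emigrants 34.37; primary income: compensation earned by residents employed abroad 130.55, interest received on holdings of foreign bonds 308.34, compensation paid to foreign seasonal workers 88.88, dividends paid to foreign shareholders of resident firms 183.29; financial account: foreign purchases of domestic corporate bonds 808.01, sale of domestic government bonds to non-residents 418.01; secondary income: official foreign aid grants received (current) 75.50, pension payments received by residents from foreign governments 46.39, contributions paid to international organisations 50.22.)

262.74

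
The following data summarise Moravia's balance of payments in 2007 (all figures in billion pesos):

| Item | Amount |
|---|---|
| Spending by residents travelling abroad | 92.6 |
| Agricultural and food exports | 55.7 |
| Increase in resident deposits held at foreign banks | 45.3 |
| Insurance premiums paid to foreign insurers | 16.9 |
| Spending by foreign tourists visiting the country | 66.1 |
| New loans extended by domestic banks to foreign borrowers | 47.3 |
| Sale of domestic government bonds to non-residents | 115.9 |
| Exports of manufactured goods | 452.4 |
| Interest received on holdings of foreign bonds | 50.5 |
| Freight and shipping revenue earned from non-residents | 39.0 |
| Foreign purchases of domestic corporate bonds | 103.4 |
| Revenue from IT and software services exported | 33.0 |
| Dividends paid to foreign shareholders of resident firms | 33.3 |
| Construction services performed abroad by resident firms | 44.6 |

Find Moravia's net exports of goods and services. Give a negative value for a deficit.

581.3

Goods: 452.4 + 55.7 = 508.1
Services: 44.6 + 39.0 + 33.0 - 16.9 + 66.1 - 92.6 = 73.2
Trade balance = 508.1 + 73.2 = 581.3
(Excluded from the trade balance — financial account: increase in resident deposits held at foreign banks 45.3, new loans extended by domestic banks to foreign borrowers 47.3, sale of domestic government bonds to non-residents 115.9, foreign purchases of domestic corporate bonds 103.4; primary income: interest received on holdings of foreign bonds 50.5, dividends paid to foreign shareholders of resident firms 33.3.)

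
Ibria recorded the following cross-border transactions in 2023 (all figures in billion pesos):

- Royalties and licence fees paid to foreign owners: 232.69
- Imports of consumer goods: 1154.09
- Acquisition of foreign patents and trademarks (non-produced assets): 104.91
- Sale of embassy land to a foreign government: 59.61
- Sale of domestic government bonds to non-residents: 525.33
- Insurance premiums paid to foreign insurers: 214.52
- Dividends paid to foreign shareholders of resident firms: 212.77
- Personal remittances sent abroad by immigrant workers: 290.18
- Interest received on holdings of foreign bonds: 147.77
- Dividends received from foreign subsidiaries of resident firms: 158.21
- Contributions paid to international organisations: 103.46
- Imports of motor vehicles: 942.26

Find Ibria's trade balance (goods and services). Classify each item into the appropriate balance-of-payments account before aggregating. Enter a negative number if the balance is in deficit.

-2543.56

Goods: -942.26 - 1154.09 = -2096.35
Services: -214.52 - 232.69 = -447.21
Trade balance = -2096.35 + (-447.21) = -2543.56
(Excluded from the trade balance — capital account: acquisition of foreign patents and trademarks (non-produced assets) 104.91, sale of embassy land to a foreign government 59.61; financial account: sale of domestic government bonds to non-residents 525.33; primary income: dividends paid to foreign shareholders of resident firms 212.77, interest received on holdings of foreign bonds 147.77, dividends received from foreign subsidiaries of resident firms 158.21; secondary income: personal remittances sent abroad by immigrant workers 290.18, contributions paid to international organisations 103.46.)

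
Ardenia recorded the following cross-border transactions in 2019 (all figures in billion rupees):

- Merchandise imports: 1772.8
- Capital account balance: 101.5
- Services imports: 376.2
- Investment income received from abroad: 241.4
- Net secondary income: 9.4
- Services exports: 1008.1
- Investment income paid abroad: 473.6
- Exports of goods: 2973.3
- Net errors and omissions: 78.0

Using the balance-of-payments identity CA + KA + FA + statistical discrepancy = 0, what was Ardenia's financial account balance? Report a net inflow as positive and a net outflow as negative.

-1789.1

Goods balance = 2973.3 - 1772.8 = 1200.5
Services balance = 1008.1 - 376.2 = 631.9
Trade balance (goods + services) = 1200.5 + 631.9 = 1832.4
Net primary income = 241.4 - 473.6 = -232.2
Net secondary income = 9.4
Current account = 1832.4 + (-232.2) + 9.4 = 1609.6
Financial account = -(1609.6 + 101.5 + 78.0) = -1789.1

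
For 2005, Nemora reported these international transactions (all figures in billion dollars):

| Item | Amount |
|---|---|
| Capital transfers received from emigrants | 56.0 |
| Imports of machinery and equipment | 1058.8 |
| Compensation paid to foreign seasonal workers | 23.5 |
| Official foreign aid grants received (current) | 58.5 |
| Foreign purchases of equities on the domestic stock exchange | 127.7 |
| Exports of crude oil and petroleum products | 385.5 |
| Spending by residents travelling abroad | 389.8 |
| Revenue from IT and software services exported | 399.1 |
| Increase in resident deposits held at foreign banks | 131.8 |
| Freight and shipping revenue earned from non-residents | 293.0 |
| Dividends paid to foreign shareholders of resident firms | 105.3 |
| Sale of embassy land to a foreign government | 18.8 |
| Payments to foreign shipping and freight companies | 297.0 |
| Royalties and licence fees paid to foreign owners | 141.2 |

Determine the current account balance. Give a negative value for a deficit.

Goods: -1058.8 + 385.5 = -673.3
Services: 293.0 - 141.2 - 389.8 + 399.1 - 297.0 = -135.9
Primary income: -105.3 - 23.5 = -128.8
Secondary income: 58.5
Current account = (-673.3) + (-135.9) + (-128.8) + 58.5 = -879.5
(Excluded from the current account — capital account: capital transfers received from emigrants 56.0, sale of embassy land to a foreign government 18.8; financial account: foreign purchases of equities on the domestic stock exchange 127.7, increase in resident deposits held at foreign banks 131.8.)

-879.5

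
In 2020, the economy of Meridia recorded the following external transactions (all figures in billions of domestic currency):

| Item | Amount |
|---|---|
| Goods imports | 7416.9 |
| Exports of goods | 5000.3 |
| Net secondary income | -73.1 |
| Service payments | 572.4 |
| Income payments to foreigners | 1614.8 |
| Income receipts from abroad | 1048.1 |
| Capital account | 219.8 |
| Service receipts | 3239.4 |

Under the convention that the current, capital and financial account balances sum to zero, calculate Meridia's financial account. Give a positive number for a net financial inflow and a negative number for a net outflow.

169.6

Goods balance = 5000.3 - 7416.9 = -2416.6
Services balance = 3239.4 - 572.4 = 2667.0
Trade balance (goods + services) = -2416.6 + 2667.0 = 250.4
Net primary income = 1048.1 - 1614.8 = -566.7
Net secondary income = -73.1
Current account = 250.4 + (-566.7) + (-73.1) = -389.4
Financial account = -(-389.4 + 219.8) = 169.6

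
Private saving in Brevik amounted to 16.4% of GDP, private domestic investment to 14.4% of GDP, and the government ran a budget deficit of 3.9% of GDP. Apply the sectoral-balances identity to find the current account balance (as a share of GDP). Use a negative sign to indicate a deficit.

-1.9

By the sectoral-balances identity, CA = (S_private - I) + (T - G).
Private balance = 16.4 - 14.4 = 2.0
Government balance (T - G) = -3.9
CA = 2.0 + (-3.9) = -1.9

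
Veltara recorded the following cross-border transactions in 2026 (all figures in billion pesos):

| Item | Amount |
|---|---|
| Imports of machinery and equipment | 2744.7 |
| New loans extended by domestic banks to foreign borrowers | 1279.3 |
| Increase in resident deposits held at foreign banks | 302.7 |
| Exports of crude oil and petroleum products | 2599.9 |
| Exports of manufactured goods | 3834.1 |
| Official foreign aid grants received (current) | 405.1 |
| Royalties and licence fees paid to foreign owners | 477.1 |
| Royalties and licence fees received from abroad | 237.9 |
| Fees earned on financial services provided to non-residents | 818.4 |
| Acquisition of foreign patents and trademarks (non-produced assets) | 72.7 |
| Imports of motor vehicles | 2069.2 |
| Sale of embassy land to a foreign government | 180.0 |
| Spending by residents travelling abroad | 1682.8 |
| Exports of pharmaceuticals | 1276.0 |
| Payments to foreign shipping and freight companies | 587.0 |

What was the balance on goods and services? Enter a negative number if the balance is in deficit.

Goods: -2744.7 + 1276.0 + 2599.9 - 2069.2 + 3834.1 = 2896.1
Services: 237.9 + 818.4 - 587.0 - 1682.8 - 477.1 = -1690.6
Trade balance = 2896.1 + (-1690.6) = 1205.5
(Excluded from the trade balance — financial account: new loans extended by domestic banks to foreign borrowers 1279.3, increase in resident deposits held at foreign banks 302.7; secondary income: official foreign aid grants received (current) 405.1; capital account: acquisition of foreign patents and trademarks (non-produced assets) 72.7, sale of embassy land to a foreign government 180.0.)

1205.5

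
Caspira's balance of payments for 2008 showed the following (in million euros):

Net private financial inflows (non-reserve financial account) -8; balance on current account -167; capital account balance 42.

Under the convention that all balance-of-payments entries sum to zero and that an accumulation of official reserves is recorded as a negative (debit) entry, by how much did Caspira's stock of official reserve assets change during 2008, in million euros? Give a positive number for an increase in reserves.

Official reserve transactions balance = -((-167) + 42 + (-8)) = 133
An accumulation of reserves is recorded as a debit (negative entry), so the change in the stock of reserves is the negative of that balance.
Change in official reserves = -(133) = -133

-133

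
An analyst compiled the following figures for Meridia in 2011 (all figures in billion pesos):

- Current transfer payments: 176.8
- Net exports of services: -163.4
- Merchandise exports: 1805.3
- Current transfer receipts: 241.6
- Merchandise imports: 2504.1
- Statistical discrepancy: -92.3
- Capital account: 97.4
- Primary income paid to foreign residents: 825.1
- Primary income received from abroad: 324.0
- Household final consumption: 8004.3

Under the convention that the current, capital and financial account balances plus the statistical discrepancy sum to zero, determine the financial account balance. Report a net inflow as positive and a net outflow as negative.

1293.4

Goods balance = 1805.3 - 2504.1 = -698.8
Services balance = -163.4
Trade balance (goods + services) = -698.8 + (-163.4) = -862.2
Net primary income = 324.0 - 825.1 = -501.1
Net secondary income = 241.6 - 176.8 = 64.8
Current account = -862.2 + (-501.1) + 64.8 = -1298.5
Financial account = -(-1298.5 + 97.4 + (-92.3)) = 1293.4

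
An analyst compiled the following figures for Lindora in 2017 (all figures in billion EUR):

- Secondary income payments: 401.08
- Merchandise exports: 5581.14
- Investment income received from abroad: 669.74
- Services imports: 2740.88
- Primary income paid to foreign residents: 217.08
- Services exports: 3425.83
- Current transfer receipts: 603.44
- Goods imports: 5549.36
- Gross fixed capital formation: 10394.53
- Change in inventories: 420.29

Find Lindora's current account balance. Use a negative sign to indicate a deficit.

Goods balance = 5581.14 - 5549.36 = 31.78
Services balance = 3425.83 - 2740.88 = 684.95
Trade balance (goods + services) = 31.78 + 684.95 = 716.73
Net primary income = 669.74 - 217.08 = 452.66
Net secondary income = 603.44 - 401.08 = 202.36
Current account = 716.73 + 452.66 + 202.36 = 1371.75

1371.75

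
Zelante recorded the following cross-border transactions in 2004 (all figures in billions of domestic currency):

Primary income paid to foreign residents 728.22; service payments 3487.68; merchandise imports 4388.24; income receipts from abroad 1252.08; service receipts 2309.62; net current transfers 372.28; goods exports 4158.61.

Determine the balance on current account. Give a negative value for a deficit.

Goods balance = 4158.61 - 4388.24 = -229.63
Services balance = 2309.62 - 3487.68 = -1178.06
Trade balance (goods + services) = -229.63 + (-1178.06) = -1407.69
Net primary income = 1252.08 - 728.22 = 523.86
Net secondary income = 372.28
Current account = -1407.69 + 523.86 + 372.28 = -511.55

-511.55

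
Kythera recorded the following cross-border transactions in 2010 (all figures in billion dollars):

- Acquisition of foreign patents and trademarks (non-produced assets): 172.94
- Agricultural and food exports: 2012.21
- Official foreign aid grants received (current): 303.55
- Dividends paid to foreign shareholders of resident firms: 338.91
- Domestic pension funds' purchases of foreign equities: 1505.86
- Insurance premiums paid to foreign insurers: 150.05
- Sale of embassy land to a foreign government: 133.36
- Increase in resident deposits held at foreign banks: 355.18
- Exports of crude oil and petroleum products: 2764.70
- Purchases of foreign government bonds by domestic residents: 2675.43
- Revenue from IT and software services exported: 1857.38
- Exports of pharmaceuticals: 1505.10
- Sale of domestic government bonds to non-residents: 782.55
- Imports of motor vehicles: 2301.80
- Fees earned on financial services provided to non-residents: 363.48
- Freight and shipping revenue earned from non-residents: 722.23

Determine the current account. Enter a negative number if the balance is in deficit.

Goods: 1505.10 + 2764.70 + 2012.21 - 2301.80 = 3980.21
Services: -150.05 + 722.23 + 363.48 + 1857.38 = 2793.04
Primary income: -338.91
Secondary income: 303.55
Current account = 3980.21 + 2793.04 + (-338.91) + 303.55 = 6737.89
(Excluded from the current account — capital account: acquisition of foreign patents and trademarks (non-produced assets) 172.94, sale of embassy land to a foreign government 133.36; financial account: domestic pension funds' purchases of foreign equities 1505.86, increase in resident deposits held at foreign banks 355.18, purchases of foreign government bonds by domestic residents 2675.43, sale of domestic government bonds to non-residents 782.55.)

6737.89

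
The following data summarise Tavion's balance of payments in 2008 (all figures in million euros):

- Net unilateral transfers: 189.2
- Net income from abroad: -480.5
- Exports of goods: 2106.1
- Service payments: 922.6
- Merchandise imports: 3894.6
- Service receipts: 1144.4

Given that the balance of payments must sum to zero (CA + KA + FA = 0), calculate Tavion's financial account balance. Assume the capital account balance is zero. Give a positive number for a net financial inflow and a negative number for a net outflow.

1858.0

Goods balance = 2106.1 - 3894.6 = -1788.5
Services balance = 1144.4 - 922.6 = 221.8
Trade balance (goods + services) = -1788.5 + 221.8 = -1566.7
Net primary income = -480.5
Net secondary income = 189.2
Current account = -1566.7 + (-480.5) + 189.2 = -1858.0
Financial account = -(-1858.0) = 1858.0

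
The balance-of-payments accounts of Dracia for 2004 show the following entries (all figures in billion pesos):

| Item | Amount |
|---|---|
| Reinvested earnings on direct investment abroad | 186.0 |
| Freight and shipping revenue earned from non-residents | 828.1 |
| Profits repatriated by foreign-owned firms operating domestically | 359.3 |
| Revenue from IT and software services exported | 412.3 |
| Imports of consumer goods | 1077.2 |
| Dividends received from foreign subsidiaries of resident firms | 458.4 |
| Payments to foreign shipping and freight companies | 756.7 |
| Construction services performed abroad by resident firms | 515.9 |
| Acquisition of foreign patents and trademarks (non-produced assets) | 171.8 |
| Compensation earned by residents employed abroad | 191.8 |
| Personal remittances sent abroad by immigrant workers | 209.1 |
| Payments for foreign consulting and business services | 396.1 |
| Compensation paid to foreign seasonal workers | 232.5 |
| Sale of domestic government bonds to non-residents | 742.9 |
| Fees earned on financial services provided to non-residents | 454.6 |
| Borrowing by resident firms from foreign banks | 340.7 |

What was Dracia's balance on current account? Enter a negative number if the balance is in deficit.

16.2

Goods: -1077.2
Services: 412.3 + 828.1 - 396.1 + 515.9 - 756.7 + 454.6 = 1058.1
Primary income: -232.5 + 191.8 + 458.4 + 186.0 - 359.3 = 244.4
Secondary income: -209.1
Current account = (-1077.2) + 1058.1 + 244.4 + (-209.1) = 16.2
(Excluded from the current account — capital account: acquisition of foreign patents and trademarks (non-produced assets) 171.8; financial account: sale of domestic government bonds to non-residents 742.9, borrowing by resident firms from foreign banks 340.7.)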